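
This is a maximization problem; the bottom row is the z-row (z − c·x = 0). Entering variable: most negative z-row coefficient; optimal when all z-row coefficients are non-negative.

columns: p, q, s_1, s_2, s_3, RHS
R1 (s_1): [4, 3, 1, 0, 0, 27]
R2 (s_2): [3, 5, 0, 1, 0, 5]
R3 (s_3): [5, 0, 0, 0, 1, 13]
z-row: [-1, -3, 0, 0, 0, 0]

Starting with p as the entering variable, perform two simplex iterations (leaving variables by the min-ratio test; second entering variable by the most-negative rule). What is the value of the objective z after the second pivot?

3

Ratio test on column p — row 1: 27/4 = 27/4; row 2: 5/3 = 5/3; row 3: 13/5 = 13/5. Minimum is 5/3 at row 2 (s_2 leaves); pivot element 3.
Pivot on row 2; the z-row RHS becomes 0 − (-1)·(5/3) = 5/3.
Next entering variable (most negative z-row entry -4/3): q.
Ratio test on column q — row 1: entry -11/3 ≤ 0; row 2: (5/3)/(5/3) = 1; row 3: entry -25/3 ≤ 0. Minimum is 1 at row 2 (p leaves); pivot element 5/3.
After the second pivot the z-row RHS is 5/3 − (-4/3)·1 = 3.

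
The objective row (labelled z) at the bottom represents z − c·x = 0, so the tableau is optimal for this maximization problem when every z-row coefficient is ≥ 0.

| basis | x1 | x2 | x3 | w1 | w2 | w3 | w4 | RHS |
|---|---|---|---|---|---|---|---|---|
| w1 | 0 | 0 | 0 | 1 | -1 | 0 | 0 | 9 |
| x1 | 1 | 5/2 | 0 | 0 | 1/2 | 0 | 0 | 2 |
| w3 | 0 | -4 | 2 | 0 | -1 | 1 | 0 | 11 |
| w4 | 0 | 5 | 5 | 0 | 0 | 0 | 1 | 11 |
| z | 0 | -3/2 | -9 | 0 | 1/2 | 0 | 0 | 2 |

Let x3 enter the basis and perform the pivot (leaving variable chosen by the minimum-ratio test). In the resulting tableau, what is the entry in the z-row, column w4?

Ratio test on column x3 — row 1: entry 0 ≤ 0; row 2: entry 0 ≤ 0; row 3: 11/2 = 11/2; row 4: 11/5 = 11/5. Minimum is 11/5 at row 4 (w4 leaves); pivot element 5.
Divide row 4 by 5; eliminate column x3 from the other rows.
z-row update in column w4: 0 − (-9)·(1/5) = 9/5.

9/5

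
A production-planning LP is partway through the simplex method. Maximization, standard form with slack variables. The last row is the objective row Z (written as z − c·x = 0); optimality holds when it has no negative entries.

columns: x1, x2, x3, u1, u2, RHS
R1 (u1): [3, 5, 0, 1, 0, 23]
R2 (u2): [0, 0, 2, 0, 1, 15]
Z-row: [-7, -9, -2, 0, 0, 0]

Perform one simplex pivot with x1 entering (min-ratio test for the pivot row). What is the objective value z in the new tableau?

Ratio test on column x1 — row 1: 23/3 = 23/3; row 2: entry 0 ≤ 0. Minimum is 23/3 at row 1 (u1 leaves); pivot element 3.
Pivot on row 1; the Z-row RHS becomes 0 − (-7)·(23/3) = 161/3.

161/3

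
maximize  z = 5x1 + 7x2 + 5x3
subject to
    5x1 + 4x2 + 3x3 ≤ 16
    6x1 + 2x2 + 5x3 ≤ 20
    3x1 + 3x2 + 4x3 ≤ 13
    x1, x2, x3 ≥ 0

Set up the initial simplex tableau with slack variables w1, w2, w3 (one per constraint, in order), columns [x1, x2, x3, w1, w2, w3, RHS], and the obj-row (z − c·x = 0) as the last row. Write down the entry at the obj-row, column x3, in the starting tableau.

The obj-row carries the negated objective coefficients: the x3 entry is -5.

-5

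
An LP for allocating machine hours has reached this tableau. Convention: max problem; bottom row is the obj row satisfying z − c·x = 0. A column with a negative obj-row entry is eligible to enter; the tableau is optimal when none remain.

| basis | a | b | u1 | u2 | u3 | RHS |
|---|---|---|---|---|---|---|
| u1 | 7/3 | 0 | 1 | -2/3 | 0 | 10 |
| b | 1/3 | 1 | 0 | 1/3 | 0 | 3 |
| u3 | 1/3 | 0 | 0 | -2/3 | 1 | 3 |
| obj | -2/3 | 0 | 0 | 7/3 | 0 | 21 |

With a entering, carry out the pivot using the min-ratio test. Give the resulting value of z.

Ratio test on column a — row 1: 10/(7/3) = 30/7; row 2: 3/(1/3) = 9; row 3: 3/(1/3) = 9. Minimum is 30/7 at row 1 (u1 leaves); pivot element 7/3.
Pivot on row 1; the obj-row RHS becomes 21 − (-2/3)·(30/7) = 167/7.

167/7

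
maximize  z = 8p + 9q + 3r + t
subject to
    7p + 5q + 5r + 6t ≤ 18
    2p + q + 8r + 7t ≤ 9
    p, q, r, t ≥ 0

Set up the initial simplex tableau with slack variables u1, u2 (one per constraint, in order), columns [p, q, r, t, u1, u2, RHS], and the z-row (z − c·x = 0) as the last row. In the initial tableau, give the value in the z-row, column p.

The z-row carries the negated objective coefficients: the p entry is -8.

-8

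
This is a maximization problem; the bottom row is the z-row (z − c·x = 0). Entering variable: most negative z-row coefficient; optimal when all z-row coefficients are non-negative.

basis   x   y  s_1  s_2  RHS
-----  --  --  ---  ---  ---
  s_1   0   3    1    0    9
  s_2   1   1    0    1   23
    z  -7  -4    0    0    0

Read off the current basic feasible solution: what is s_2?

s_2 is basic (row 2); its value is the RHS of that row, 23.

23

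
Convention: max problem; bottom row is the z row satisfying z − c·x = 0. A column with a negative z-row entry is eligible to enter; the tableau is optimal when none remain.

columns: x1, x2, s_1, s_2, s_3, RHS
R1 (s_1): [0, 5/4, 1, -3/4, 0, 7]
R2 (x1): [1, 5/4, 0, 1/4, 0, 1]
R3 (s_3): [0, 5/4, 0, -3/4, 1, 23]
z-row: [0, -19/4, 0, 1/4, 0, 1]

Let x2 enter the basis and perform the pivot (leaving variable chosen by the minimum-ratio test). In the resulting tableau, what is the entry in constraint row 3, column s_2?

Ratio test on column x2 — row 1: 7/(5/4) = 28/5; row 2: 1/(5/4) = 4/5; row 3: 23/(5/4) = 92/5. Minimum is 4/5 at row 2 (x1 leaves); pivot element 5/4.
Divide row 2 by 5/4; eliminate column x2 from the other rows.
Row 3 update in column s_2: -3/4 − (5/4)·(1/5) = -1.

-1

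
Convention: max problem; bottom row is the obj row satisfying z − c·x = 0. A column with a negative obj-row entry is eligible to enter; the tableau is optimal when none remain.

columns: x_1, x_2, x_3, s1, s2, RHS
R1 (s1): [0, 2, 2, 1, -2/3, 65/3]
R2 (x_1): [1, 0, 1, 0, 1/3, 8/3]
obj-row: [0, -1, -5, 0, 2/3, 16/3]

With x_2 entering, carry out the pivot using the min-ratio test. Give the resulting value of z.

Ratio test on column x_2 — row 1: (65/3)/2 = 65/6; row 2: entry 0 ≤ 0. Minimum is 65/6 at row 1 (s1 leaves); pivot element 2.
Pivot on row 1; the obj-row RHS becomes 16/3 − (-1)·(65/6) = 97/6.

97/6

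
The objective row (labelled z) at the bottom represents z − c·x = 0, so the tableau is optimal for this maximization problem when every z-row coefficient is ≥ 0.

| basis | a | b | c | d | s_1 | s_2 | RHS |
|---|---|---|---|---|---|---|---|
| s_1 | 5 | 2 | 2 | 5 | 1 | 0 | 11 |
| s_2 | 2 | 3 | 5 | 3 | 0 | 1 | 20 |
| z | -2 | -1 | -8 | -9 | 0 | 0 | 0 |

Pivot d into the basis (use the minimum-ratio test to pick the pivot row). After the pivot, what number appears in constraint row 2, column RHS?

Ratio test on column d — row 1: 11/5 = 11/5; row 2: 20/3 = 20/3. Minimum is 11/5 at row 1 (s_1 leaves); pivot element 5.
Divide row 1 by 5; eliminate column d from the other rows.
Row 2 update in column RHS: 20 − 3·(11/5) = 67/5.

67/5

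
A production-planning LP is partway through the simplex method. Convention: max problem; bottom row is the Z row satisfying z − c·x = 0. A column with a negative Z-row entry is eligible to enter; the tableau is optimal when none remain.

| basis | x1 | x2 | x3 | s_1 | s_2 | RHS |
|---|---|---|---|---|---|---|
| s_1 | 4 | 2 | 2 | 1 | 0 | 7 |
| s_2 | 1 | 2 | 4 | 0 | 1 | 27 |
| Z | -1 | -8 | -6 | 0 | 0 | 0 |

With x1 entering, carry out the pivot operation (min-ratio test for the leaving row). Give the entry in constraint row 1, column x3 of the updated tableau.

Ratio test on column x1 — row 1: 7/4 = 7/4; row 2: 27/1 = 27. Minimum is 7/4 at row 1 (s_1 leaves); pivot element 4.
Divide row 1 by 4; eliminate column x1 from the other rows.
In the new row 1, the x3 entry is the old entry divided by the pivot: 2/4 = 1/2.

1/2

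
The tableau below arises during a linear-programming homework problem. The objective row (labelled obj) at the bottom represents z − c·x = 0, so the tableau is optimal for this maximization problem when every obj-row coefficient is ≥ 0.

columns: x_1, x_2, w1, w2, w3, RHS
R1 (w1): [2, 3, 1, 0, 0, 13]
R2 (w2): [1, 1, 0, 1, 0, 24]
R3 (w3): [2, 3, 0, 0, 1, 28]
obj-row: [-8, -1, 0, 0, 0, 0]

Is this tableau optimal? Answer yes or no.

The obj-row has a negative entry -8 in column x_1, so it is not optimal.

no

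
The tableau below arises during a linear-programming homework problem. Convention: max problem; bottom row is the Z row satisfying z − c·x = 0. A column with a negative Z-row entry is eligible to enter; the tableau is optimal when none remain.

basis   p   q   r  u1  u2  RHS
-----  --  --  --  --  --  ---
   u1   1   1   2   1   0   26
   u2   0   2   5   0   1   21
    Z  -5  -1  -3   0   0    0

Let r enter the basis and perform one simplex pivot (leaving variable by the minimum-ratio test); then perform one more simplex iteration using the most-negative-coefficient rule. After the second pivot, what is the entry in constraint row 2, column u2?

Ratio test on column r — row 1: 26/2 = 13; row 2: 21/5 = 21/5. Minimum is 21/5 at row 2 (u2 leaves); pivot element 5.
Divide row 2 by 5; eliminate column r from the other rows.
Second iteration: most negative Z-row entry is -5 in column p, so p enters.
Ratio test on column p — row 1: (88/5)/1 = 88/5; row 2: entry 0 ≤ 0. Minimum is 88/5 at row 1 (u1 leaves); pivot element 1.
Divide row 1 by 1; eliminate column p from the other rows.
After both pivots, the entry at constraint row 2, column u2 is 1/5.

1/5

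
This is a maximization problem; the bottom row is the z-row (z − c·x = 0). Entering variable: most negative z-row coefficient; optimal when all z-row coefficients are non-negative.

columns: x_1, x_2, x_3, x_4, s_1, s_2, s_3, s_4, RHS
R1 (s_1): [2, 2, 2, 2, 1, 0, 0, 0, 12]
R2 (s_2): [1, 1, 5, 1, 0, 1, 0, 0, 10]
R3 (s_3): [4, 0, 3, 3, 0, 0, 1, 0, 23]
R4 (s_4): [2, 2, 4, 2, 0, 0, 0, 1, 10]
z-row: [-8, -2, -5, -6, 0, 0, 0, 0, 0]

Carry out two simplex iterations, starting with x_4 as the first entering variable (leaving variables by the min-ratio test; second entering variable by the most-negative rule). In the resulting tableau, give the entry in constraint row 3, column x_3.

-5

Ratio test on column x_4 — row 1: 12/2 = 6; row 2: 10/1 = 10; row 3: 23/3 = 23/3; row 4: 10/2 = 5. Minimum is 5 at row 4 (s_4 leaves); pivot element 2.
Divide row 4 by 2; eliminate column x_4 from the other rows.
Second iteration: most negative z-row entry is -2 in column x_1, so x_1 enters.
Ratio test on column x_1 — row 1: entry 0 ≤ 0; row 2: entry 0 ≤ 0; row 3: 8/1 = 8; row 4: 5/1 = 5. Minimum is 5 at row 4 (x_4 leaves); pivot element 1.
Divide row 4 by 1; eliminate column x_1 from the other rows.
After both pivots, the entry at constraint row 3, column x_3 is -5.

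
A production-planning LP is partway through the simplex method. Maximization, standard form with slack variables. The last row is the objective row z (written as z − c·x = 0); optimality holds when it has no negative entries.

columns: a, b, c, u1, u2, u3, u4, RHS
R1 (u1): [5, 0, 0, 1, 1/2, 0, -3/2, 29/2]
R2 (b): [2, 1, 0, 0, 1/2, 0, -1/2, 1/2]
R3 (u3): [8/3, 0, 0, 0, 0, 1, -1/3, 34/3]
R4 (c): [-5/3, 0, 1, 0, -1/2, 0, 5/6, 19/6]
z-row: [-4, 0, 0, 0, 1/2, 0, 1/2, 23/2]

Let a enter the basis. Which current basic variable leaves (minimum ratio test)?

Column a entries and ratios — u1: (29/2)/5 = 29/10; b: (1/2)/2 = 1/4; u3: (34/3)/(8/3) = 17/4; c: -5/3 ≤ 0, skip.
Smallest ratio is 1/4 in the row of b, so b leaves.

b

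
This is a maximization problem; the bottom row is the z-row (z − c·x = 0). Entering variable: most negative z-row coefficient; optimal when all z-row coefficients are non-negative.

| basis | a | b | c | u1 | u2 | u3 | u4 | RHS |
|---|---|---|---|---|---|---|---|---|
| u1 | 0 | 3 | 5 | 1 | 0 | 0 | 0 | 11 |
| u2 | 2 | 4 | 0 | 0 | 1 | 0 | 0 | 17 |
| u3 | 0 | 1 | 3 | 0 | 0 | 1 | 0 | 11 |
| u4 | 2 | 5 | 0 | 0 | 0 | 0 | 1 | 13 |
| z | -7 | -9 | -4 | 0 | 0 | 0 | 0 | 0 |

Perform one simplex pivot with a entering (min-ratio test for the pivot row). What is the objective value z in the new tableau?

91/2

Ratio test on column a — row 1: entry 0 ≤ 0; row 2: 17/2 = 17/2; row 3: entry 0 ≤ 0; row 4: 13/2 = 13/2. Minimum is 13/2 at row 4 (u4 leaves); pivot element 2.
Pivot on row 4; the z-row RHS becomes 0 − (-7)·(13/2) = 91/2.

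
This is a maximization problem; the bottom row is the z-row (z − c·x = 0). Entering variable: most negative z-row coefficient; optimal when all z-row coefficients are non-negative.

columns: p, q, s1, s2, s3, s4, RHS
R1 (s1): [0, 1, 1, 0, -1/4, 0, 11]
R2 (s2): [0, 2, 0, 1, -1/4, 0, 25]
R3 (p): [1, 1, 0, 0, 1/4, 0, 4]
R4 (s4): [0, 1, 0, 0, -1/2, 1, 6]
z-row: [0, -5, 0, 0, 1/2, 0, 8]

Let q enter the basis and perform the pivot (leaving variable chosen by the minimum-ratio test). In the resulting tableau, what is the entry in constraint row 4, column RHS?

2

Ratio test on column q — row 1: 11/1 = 11; row 2: 25/2 = 25/2; row 3: 4/1 = 4; row 4: 6/1 = 6. Minimum is 4 at row 3 (p leaves); pivot element 1.
Divide row 3 by 1; eliminate column q from the other rows.
Row 4 update in column RHS: 6 − 1·4 = 2.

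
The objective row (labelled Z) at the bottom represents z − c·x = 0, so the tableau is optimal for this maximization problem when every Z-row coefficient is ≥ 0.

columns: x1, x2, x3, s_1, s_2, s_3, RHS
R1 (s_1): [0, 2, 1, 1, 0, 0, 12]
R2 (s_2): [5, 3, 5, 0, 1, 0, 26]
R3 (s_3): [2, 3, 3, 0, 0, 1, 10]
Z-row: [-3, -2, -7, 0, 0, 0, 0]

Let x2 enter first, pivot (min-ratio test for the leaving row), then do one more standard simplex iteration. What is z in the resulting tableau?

70/3

Ratio test on column x2 — row 1: 12/2 = 6; row 2: 26/3 = 26/3; row 3: 10/3 = 10/3. Minimum is 10/3 at row 3 (s_3 leaves); pivot element 3.
Pivot on row 3; the Z-row RHS becomes 0 − (-2)·(10/3) = 20/3.
Next entering variable (most negative Z-row entry -5): x3.
Ratio test on column x3 — row 1: entry -1 ≤ 0; row 2: 16/2 = 8; row 3: (10/3)/1 = 10/3. Minimum is 10/3 at row 3 (x2 leaves); pivot element 1.
After the second pivot the Z-row RHS is 20/3 − (-5)·(10/3) = 70/3.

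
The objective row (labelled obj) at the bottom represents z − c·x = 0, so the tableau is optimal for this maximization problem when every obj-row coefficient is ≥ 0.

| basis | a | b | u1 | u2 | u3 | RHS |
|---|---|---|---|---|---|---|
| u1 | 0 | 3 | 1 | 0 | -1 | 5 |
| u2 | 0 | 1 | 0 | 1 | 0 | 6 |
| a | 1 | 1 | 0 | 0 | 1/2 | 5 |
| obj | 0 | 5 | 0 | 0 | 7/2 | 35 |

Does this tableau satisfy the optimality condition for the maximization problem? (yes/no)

yes

Every obj-row coefficient is ≥ 0, so the tableau is optimal.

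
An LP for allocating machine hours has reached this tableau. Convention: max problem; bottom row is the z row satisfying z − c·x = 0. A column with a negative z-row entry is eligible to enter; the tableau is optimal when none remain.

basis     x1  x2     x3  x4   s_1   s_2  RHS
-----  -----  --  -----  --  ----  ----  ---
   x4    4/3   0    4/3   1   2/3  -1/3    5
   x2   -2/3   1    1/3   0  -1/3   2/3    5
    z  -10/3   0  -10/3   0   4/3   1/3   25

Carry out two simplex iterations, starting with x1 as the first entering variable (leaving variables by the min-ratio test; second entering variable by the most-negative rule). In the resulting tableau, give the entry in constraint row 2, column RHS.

Ratio test on column x1 — row 1: 5/(4/3) = 15/4; row 2: entry -2/3 ≤ 0. Minimum is 15/4 at row 1 (x4 leaves); pivot element 4/3.
Divide row 1 by 4/3; eliminate column x1 from the other rows.
Second iteration: most negative z-row entry is -1/2 in column s_2, so s_2 enters.
Ratio test on column s_2 — row 1: entry -1/4 ≤ 0; row 2: (15/2)/(1/2) = 15. Minimum is 15 at row 2 (x2 leaves); pivot element 1/2.
Divide row 2 by 1/2; eliminate column s_2 from the other rows.
After both pivots, the entry at constraint row 2, column RHS is 15.

15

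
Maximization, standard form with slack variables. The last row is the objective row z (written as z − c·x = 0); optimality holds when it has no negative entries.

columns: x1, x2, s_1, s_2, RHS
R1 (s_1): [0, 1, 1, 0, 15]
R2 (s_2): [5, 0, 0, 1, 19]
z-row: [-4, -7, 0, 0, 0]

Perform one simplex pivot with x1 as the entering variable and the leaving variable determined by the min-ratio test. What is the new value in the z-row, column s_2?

4/5

Ratio test on column x1 — row 1: entry 0 ≤ 0; row 2: 19/5 = 19/5. Minimum is 19/5 at row 2 (s_2 leaves); pivot element 5.
Divide row 2 by 5; eliminate column x1 from the other rows.
z-row update in column s_2: 0 − (-4)·(1/5) = 4/5.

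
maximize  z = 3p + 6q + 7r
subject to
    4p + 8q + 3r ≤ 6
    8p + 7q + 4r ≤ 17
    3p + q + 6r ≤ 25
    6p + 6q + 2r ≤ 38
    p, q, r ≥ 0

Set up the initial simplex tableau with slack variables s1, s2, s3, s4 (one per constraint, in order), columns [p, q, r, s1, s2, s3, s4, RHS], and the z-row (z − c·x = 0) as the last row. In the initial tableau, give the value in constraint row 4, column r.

2

Constraint 4 has coefficient 2 on r.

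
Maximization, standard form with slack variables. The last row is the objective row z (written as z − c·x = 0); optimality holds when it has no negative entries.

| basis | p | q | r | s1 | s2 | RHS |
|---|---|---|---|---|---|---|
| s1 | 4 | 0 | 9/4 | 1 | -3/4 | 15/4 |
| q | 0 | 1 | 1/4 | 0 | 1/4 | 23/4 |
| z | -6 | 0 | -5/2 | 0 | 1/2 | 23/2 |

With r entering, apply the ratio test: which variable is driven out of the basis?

s1

Column r entries and ratios — s1: (15/4)/(9/4) = 5/3; q: (23/4)/(1/4) = 23.
Smallest ratio is 5/3 in the row of s1, so s1 leaves.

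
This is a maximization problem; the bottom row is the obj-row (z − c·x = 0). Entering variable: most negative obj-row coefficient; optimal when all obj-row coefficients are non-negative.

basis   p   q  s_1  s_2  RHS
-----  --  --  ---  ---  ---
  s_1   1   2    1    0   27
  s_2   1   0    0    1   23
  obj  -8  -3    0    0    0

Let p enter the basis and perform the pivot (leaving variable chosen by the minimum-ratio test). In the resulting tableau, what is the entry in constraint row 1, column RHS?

4

Ratio test on column p — row 1: 27/1 = 27; row 2: 23/1 = 23. Minimum is 23 at row 2 (s_2 leaves); pivot element 1.
Divide row 2 by 1; eliminate column p from the other rows.
Row 1 update in column RHS: 27 − 1·23 = 4.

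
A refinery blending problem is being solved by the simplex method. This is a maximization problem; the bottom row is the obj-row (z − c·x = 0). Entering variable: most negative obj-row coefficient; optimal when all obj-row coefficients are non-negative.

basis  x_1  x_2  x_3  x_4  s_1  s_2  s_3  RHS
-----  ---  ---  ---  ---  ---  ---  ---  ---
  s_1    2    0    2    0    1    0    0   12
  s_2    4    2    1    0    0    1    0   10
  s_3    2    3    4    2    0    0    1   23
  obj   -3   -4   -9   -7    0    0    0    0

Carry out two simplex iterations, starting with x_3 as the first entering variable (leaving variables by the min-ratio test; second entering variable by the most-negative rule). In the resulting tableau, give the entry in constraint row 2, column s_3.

0

Ratio test on column x_3 — row 1: 12/2 = 6; row 2: 10/1 = 10; row 3: 23/4 = 23/4. Minimum is 23/4 at row 3 (s_3 leaves); pivot element 4.
Divide row 3 by 4; eliminate column x_3 from the other rows.
Second iteration: most negative obj-row entry is -5/2 in column x_4, so x_4 enters.
Ratio test on column x_4 — row 1: entry -1 ≤ 0; row 2: entry -1/2 ≤ 0; row 3: (23/4)/(1/2) = 23/2. Minimum is 23/2 at row 3 (x_3 leaves); pivot element 1/2.
Divide row 3 by 1/2; eliminate column x_4 from the other rows.
After both pivots, the entry at constraint row 2, column s_3 is 0.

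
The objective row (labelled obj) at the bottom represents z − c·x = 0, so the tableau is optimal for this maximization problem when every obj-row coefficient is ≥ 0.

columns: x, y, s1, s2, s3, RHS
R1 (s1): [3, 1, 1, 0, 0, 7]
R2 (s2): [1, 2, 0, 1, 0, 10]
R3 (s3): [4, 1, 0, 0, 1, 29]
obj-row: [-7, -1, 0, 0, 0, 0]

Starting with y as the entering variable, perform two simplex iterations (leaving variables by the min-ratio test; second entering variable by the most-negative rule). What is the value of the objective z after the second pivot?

51/5

Ratio test on column y — row 1: 7/1 = 7; row 2: 10/2 = 5; row 3: 29/1 = 29. Minimum is 5 at row 2 (s2 leaves); pivot element 2.
Pivot on row 2; the obj-row RHS becomes 0 − (-1)·5 = 5.
Next entering variable (most negative obj-row entry -13/2): x.
Ratio test on column x — row 1: 2/(5/2) = 4/5; row 2: 5/(1/2) = 10; row 3: 24/(7/2) = 48/7. Minimum is 4/5 at row 1 (s1 leaves); pivot element 5/2.
After the second pivot the obj-row RHS is 5 − (-13/2)·(4/5) = 51/5.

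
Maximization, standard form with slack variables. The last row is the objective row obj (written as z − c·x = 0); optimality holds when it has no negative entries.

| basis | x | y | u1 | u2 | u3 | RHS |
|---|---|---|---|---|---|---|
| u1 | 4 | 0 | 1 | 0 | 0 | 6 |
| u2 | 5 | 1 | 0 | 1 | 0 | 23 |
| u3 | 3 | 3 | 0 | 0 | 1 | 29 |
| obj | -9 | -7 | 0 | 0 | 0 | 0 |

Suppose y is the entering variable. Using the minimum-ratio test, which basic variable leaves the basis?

Column y entries and ratios — u1: 0 ≤ 0, skip; u2: 23/1 = 23; u3: 29/3 = 29/3.
Smallest ratio is 29/3 in the row of u3, so u3 leaves.

u3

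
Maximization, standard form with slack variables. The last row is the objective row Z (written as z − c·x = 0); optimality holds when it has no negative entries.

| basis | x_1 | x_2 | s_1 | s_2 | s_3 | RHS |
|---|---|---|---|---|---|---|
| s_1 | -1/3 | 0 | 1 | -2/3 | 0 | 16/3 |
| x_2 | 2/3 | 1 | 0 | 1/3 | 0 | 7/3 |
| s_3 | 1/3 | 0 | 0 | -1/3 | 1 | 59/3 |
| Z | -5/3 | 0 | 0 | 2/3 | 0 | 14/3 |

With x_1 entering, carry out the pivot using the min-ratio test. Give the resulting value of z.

21/2

Ratio test on column x_1 — row 1: entry -1/3 ≤ 0; row 2: (7/3)/(2/3) = 7/2; row 3: (59/3)/(1/3) = 59. Minimum is 7/2 at row 2 (x_2 leaves); pivot element 2/3.
Pivot on row 2; the Z-row RHS becomes 14/3 − (-5/3)·(7/2) = 21/2.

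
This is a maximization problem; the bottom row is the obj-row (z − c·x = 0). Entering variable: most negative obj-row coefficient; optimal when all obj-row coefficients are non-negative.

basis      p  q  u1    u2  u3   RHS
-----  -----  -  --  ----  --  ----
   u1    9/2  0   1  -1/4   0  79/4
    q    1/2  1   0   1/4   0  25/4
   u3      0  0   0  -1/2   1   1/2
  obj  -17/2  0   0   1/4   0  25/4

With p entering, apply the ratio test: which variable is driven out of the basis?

Column p entries and ratios — u1: (79/4)/(9/2) = 79/18; q: (25/4)/(1/2) = 25/2; u3: 0 ≤ 0, skip.
Smallest ratio is 79/18 in the row of u1, so u1 leaves.

u1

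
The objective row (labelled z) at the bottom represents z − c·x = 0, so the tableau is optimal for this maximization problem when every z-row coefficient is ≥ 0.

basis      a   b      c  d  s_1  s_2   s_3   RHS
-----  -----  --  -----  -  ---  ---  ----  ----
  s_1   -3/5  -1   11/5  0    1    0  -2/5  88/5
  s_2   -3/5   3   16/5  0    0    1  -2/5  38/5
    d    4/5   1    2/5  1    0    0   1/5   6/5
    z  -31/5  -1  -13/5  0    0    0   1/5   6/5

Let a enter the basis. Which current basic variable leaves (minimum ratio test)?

Column a entries and ratios — s_1: -3/5 ≤ 0, skip; s_2: -3/5 ≤ 0, skip; d: (6/5)/(4/5) = 3/2.
Smallest ratio is 3/2 in the row of d, so d leaves.

d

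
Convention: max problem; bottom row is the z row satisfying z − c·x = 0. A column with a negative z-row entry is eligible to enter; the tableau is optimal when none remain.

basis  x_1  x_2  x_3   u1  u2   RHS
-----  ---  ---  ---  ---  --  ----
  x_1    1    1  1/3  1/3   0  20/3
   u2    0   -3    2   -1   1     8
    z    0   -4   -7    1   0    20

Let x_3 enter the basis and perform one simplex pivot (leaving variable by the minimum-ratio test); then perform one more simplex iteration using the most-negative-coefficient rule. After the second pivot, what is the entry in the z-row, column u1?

Ratio test on column x_3 — row 1: (20/3)/(1/3) = 20; row 2: 8/2 = 4. Minimum is 4 at row 2 (u2 leaves); pivot element 2.
Divide row 2 by 2; eliminate column x_3 from the other rows.
Second iteration: most negative z-row entry is -29/2 in column x_2, so x_2 enters.
Ratio test on column x_2 — row 1: (16/3)/(3/2) = 32/9; row 2: entry -3/2 ≤ 0. Minimum is 32/9 at row 1 (x_1 leaves); pivot element 3/2.
Divide row 1 by 3/2; eliminate column x_2 from the other rows.
After both pivots, the entry at the z-row, column u1 is 7/3.

7/3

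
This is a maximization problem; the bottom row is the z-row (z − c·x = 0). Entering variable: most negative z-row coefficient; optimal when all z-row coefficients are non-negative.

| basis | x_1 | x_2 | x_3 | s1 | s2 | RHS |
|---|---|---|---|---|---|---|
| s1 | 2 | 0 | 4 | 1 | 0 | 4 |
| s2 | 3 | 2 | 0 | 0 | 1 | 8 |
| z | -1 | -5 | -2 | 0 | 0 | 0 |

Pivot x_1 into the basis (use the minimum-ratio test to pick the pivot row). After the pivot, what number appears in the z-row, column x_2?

-5

Ratio test on column x_1 — row 1: 4/2 = 2; row 2: 8/3 = 8/3. Minimum is 2 at row 1 (s1 leaves); pivot element 2.
Divide row 1 by 2; eliminate column x_1 from the other rows.
z-row update in column x_2: -5 − (-1)·0 = -5.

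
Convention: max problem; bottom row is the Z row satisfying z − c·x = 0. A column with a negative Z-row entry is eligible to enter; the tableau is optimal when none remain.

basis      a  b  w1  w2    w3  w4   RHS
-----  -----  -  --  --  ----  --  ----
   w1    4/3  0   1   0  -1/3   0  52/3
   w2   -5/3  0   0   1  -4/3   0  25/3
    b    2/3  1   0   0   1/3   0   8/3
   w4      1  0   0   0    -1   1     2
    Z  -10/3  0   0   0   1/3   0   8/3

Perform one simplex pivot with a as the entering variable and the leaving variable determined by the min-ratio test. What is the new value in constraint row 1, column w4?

-4/3

Ratio test on column a — row 1: (52/3)/(4/3) = 13; row 2: entry -5/3 ≤ 0; row 3: (8/3)/(2/3) = 4; row 4: 2/1 = 2. Minimum is 2 at row 4 (w4 leaves); pivot element 1.
Divide row 4 by 1; eliminate column a from the other rows.
Row 1 update in column w4: 0 − (4/3)·1 = -4/3.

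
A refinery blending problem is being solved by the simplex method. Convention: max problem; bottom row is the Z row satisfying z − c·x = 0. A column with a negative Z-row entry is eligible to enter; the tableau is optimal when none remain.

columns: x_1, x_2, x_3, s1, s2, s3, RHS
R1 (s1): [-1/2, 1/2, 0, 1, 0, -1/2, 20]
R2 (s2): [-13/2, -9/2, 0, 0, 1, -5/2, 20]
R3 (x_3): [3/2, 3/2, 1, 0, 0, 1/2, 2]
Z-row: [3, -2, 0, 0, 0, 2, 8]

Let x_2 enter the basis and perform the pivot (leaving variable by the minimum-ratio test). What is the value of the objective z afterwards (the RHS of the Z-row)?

Ratio test on column x_2 — row 1: 20/(1/2) = 40; row 2: entry -9/2 ≤ 0; row 3: 2/(3/2) = 4/3. Minimum is 4/3 at row 3 (x_3 leaves); pivot element 3/2.
Pivot on row 3; the Z-row RHS becomes 8 − (-2)·(4/3) = 32/3.

32/3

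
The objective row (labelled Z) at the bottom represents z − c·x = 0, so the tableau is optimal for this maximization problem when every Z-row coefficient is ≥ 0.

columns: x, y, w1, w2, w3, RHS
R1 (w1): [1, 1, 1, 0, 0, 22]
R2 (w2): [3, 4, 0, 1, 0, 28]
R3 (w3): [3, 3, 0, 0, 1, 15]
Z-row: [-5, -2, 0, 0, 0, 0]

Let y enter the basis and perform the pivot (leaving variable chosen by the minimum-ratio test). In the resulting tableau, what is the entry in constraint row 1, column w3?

-1/3

Ratio test on column y — row 1: 22/1 = 22; row 2: 28/4 = 7; row 3: 15/3 = 5. Minimum is 5 at row 3 (w3 leaves); pivot element 3.
Divide row 3 by 3; eliminate column y from the other rows.
Row 1 update in column w3: 0 − 1·(1/3) = -1/3.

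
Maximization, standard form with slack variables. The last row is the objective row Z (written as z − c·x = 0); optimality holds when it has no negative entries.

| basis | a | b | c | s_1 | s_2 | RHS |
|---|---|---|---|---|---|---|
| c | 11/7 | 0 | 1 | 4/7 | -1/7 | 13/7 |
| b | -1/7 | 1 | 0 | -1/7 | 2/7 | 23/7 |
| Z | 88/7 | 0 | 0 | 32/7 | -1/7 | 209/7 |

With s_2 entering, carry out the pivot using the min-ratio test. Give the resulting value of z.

Ratio test on column s_2 — row 1: entry -1/7 ≤ 0; row 2: (23/7)/(2/7) = 23/2. Minimum is 23/2 at row 2 (b leaves); pivot element 2/7.
Pivot on row 2; the Z-row RHS becomes 209/7 − (-1/7)·(23/2) = 63/2.

63/2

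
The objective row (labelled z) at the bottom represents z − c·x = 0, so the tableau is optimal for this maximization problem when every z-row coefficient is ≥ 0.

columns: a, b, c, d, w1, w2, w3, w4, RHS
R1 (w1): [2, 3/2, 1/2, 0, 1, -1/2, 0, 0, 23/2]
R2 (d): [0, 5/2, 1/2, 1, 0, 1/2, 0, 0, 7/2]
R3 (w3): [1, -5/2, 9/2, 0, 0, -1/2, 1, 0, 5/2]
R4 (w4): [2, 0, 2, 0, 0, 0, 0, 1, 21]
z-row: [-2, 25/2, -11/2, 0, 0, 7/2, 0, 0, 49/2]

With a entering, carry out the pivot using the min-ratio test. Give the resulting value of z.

59/2

Ratio test on column a — row 1: (23/2)/2 = 23/4; row 2: entry 0 ≤ 0; row 3: (5/2)/1 = 5/2; row 4: 21/2 = 21/2. Minimum is 5/2 at row 3 (w3 leaves); pivot element 1.
Pivot on row 3; the z-row RHS becomes 49/2 − (-2)·(5/2) = 59/2.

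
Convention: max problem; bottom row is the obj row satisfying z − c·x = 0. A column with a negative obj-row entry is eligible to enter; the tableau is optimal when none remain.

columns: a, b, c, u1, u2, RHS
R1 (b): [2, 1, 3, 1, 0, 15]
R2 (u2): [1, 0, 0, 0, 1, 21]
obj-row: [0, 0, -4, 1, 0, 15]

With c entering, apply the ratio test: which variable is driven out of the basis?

Column c entries and ratios — b: 15/3 = 5; u2: 0 ≤ 0, skip.
Smallest ratio is 5 in the row of b, so b leaves.

b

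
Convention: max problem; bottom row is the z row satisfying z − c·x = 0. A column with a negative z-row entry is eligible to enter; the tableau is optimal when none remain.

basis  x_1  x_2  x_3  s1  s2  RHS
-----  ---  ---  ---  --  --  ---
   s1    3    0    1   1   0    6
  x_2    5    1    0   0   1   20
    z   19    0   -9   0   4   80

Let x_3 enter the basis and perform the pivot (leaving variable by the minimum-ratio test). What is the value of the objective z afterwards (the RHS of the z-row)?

134

Ratio test on column x_3 — row 1: 6/1 = 6; row 2: entry 0 ≤ 0. Minimum is 6 at row 1 (s1 leaves); pivot element 1.
Pivot on row 1; the z-row RHS becomes 80 − (-9)·6 = 134.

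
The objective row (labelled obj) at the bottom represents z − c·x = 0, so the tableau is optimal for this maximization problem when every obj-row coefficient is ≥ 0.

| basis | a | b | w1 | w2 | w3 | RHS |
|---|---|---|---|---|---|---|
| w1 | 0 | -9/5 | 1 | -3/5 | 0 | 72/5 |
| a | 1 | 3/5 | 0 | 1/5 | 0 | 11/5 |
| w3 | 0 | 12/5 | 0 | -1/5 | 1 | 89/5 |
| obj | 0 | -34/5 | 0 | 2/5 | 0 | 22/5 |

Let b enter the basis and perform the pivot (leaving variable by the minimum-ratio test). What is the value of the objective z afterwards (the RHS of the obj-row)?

Ratio test on column b — row 1: entry -9/5 ≤ 0; row 2: (11/5)/(3/5) = 11/3; row 3: (89/5)/(12/5) = 89/12. Minimum is 11/3 at row 2 (a leaves); pivot element 3/5.
Pivot on row 2; the obj-row RHS becomes 22/5 − (-34/5)·(11/3) = 88/3.

88/3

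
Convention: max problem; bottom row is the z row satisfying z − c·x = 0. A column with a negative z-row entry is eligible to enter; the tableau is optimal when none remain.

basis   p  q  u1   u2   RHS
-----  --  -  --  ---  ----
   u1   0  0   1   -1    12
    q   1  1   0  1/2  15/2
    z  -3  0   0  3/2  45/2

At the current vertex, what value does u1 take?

12

u1 is basic (row 1); its value is the RHS of that row, 12.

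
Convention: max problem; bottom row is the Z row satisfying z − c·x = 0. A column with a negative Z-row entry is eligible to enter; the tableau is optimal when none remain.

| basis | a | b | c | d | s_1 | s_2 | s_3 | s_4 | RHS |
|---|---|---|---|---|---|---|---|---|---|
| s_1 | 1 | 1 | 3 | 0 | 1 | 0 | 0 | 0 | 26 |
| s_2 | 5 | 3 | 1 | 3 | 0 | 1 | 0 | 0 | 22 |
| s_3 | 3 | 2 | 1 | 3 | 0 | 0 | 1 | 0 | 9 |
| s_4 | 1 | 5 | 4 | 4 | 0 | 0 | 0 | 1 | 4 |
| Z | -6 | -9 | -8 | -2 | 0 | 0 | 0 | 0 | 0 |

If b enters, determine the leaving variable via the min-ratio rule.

Column b entries and ratios — s_1: 26/1 = 26; s_2: 22/3 = 22/3; s_3: 9/2 = 9/2; s_4: 4/5 = 4/5.
Smallest ratio is 4/5 in the row of s_4, so s_4 leaves.

s_4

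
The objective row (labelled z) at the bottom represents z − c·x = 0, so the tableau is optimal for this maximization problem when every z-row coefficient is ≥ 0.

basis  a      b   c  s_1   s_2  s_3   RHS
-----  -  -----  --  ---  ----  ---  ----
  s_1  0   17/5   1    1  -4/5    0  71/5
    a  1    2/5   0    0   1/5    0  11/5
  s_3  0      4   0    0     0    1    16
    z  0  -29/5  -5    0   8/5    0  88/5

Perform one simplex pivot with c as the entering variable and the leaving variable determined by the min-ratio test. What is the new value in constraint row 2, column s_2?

Ratio test on column c — row 1: (71/5)/1 = 71/5; row 2: entry 0 ≤ 0; row 3: entry 0 ≤ 0. Minimum is 71/5 at row 1 (s_1 leaves); pivot element 1.
Divide row 1 by 1; eliminate column c from the other rows.
Row 2 update in column s_2: 1/5 − 0·(-4/5) = 1/5.

1/5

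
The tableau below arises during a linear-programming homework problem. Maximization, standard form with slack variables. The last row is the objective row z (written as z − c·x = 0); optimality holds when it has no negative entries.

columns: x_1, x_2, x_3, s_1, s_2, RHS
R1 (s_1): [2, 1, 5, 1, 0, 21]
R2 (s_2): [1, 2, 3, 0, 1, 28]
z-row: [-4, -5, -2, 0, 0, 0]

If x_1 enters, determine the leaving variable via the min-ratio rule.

s_1

Column x_1 entries and ratios — s_1: 21/2 = 21/2; s_2: 28/1 = 28.
Smallest ratio is 21/2 in the row of s_1, so s_1 leaves.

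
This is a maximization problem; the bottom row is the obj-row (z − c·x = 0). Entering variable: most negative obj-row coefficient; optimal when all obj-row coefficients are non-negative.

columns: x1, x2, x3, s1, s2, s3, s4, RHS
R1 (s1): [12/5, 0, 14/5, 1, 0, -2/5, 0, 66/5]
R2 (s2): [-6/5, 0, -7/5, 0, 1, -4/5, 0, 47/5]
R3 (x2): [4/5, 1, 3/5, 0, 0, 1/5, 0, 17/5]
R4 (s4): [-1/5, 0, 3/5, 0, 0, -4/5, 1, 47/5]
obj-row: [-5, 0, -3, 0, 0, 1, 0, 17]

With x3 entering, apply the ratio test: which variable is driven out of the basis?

Column x3 entries and ratios — s1: (66/5)/(14/5) = 33/7; s2: -7/5 ≤ 0, skip; x2: (17/5)/(3/5) = 17/3; s4: (47/5)/(3/5) = 47/3.
Smallest ratio is 33/7 in the row of s1, so s1 leaves.

s1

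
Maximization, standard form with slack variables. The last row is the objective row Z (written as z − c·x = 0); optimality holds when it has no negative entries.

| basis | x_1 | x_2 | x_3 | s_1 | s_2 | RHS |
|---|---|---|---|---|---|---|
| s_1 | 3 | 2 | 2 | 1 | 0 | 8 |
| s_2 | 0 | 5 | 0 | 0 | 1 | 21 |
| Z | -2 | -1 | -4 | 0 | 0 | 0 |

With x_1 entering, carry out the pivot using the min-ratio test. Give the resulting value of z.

Ratio test on column x_1 — row 1: 8/3 = 8/3; row 2: entry 0 ≤ 0. Minimum is 8/3 at row 1 (s_1 leaves); pivot element 3.
Pivot on row 1; the Z-row RHS becomes 0 − (-2)·(8/3) = 16/3.

16/3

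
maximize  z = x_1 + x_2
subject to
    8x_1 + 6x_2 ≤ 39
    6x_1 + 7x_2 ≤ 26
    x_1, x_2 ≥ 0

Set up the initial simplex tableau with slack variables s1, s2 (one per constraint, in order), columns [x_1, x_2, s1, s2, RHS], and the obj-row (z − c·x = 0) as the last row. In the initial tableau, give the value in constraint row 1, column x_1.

8

Constraint 1 has coefficient 8 on x_1.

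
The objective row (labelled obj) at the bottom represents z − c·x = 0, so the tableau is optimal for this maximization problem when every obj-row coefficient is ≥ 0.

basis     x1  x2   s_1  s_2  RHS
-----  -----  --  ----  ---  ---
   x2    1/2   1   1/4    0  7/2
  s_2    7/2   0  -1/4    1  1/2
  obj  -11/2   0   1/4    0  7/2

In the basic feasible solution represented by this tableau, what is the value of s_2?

s_2 is basic (row 2); its value is the RHS of that row, 1/2.

1/2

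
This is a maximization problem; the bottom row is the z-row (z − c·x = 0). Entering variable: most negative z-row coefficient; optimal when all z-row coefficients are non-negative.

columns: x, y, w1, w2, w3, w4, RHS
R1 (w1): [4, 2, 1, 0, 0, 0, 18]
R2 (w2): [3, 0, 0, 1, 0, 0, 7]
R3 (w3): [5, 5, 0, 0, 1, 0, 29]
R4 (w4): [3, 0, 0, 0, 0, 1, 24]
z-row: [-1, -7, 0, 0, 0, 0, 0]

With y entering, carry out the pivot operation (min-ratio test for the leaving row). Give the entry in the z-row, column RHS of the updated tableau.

203/5

Ratio test on column y — row 1: 18/2 = 9; row 2: entry 0 ≤ 0; row 3: 29/5 = 29/5; row 4: entry 0 ≤ 0. Minimum is 29/5 at row 3 (w3 leaves); pivot element 5.
Divide row 3 by 5; eliminate column y from the other rows.
z-row update in column RHS: 0 − (-7)·(29/5) = 203/5.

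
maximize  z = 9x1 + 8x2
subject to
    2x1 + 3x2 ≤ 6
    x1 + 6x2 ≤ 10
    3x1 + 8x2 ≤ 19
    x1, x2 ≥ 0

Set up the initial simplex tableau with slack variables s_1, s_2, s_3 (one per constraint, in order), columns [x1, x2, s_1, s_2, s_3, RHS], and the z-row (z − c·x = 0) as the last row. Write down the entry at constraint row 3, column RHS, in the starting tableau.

19

The RHS of constraint 3 is b_3 = 19.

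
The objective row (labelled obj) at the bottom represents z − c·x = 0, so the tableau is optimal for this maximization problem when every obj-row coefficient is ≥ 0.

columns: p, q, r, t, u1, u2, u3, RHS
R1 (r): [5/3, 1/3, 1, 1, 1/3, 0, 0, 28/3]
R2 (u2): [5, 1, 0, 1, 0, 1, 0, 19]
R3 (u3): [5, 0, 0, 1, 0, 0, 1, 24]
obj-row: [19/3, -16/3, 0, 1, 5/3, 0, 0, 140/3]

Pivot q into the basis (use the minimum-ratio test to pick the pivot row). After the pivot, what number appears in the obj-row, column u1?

5/3

Ratio test on column q — row 1: (28/3)/(1/3) = 28; row 2: 19/1 = 19; row 3: entry 0 ≤ 0. Minimum is 19 at row 2 (u2 leaves); pivot element 1.
Divide row 2 by 1; eliminate column q from the other rows.
obj-row update in column u1: 5/3 − (-16/3)·0 = 5/3.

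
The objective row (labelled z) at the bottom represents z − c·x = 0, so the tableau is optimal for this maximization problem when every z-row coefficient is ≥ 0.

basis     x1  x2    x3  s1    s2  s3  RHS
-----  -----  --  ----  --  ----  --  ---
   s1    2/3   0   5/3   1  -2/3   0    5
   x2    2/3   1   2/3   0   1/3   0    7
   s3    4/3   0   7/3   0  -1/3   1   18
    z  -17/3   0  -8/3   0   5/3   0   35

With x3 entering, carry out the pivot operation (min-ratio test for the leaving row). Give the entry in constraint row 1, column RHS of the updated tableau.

3

Ratio test on column x3 — row 1: 5/(5/3) = 3; row 2: 7/(2/3) = 21/2; row 3: 18/(7/3) = 54/7. Minimum is 3 at row 1 (s1 leaves); pivot element 5/3.
Divide row 1 by 5/3; eliminate column x3 from the other rows.
In the new row 1, the RHS entry is the old entry divided by the pivot: 5/(5/3) = 3.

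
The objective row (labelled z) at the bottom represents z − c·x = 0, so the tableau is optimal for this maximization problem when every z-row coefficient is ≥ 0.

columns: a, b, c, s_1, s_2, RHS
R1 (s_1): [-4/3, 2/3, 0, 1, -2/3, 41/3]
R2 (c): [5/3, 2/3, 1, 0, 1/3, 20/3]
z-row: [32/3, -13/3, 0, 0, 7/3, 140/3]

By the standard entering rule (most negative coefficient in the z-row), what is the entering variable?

Negative z-row entries: b: -13/3.
The most negative is -13/3 in column b, so b enters.

b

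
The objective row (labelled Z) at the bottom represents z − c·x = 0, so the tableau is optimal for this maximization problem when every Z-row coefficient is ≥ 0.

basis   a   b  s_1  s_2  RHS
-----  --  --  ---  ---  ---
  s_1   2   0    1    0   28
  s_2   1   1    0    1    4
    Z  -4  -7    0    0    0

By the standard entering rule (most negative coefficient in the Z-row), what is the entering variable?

Negative Z-row entries: a: -4, b: -7.
The most negative is -7 in column b, so b enters.

b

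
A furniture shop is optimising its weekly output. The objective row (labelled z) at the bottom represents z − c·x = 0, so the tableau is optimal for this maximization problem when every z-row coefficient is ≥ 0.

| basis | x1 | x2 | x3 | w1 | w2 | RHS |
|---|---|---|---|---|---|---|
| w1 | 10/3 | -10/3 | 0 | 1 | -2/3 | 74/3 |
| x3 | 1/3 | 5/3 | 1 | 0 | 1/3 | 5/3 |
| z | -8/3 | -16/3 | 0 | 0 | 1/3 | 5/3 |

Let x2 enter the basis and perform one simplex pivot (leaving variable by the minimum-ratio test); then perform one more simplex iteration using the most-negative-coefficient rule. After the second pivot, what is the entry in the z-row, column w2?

Ratio test on column x2 — row 1: entry -10/3 ≤ 0; row 2: (5/3)/(5/3) = 1. Minimum is 1 at row 2 (x3 leaves); pivot element 5/3.
Divide row 2 by 5/3; eliminate column x2 from the other rows.
Second iteration: most negative z-row entry is -8/5 in column x1, so x1 enters.
Ratio test on column x1 — row 1: 28/4 = 7; row 2: 1/(1/5) = 5. Minimum is 5 at row 2 (x2 leaves); pivot element 1/5.
Divide row 2 by 1/5; eliminate column x1 from the other rows.
After both pivots, the entry at the z-row, column w2 is 3.

3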